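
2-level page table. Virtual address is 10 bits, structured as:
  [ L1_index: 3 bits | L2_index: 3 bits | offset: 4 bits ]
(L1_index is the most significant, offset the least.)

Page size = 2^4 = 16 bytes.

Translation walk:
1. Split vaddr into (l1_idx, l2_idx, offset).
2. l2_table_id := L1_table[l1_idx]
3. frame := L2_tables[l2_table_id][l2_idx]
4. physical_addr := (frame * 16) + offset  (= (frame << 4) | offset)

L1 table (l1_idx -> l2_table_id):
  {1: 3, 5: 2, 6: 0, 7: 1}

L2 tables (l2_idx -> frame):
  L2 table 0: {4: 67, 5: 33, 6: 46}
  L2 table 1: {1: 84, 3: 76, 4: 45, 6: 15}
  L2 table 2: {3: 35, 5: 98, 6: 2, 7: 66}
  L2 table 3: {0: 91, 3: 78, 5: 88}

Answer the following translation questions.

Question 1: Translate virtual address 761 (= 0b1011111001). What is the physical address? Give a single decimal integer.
Answer: 1065

Derivation:
vaddr = 761 = 0b1011111001
Split: l1_idx=5, l2_idx=7, offset=9
L1[5] = 2
L2[2][7] = 66
paddr = 66 * 16 + 9 = 1065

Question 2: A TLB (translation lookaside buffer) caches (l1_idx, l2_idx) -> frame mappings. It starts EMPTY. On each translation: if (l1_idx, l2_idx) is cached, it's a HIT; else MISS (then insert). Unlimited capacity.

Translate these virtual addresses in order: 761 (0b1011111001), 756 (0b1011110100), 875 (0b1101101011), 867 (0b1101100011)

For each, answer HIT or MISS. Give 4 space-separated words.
Answer: MISS HIT MISS HIT

Derivation:
vaddr=761: (5,7) not in TLB -> MISS, insert
vaddr=756: (5,7) in TLB -> HIT
vaddr=875: (6,6) not in TLB -> MISS, insert
vaddr=867: (6,6) in TLB -> HIT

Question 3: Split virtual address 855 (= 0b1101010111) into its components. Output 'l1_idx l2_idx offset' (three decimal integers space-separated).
Answer: 6 5 7

Derivation:
vaddr = 855 = 0b1101010111
  top 3 bits -> l1_idx = 6
  next 3 bits -> l2_idx = 5
  bottom 4 bits -> offset = 7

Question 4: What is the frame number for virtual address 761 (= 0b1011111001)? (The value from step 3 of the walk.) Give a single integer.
Answer: 66

Derivation:
vaddr = 761: l1_idx=5, l2_idx=7
L1[5] = 2; L2[2][7] = 66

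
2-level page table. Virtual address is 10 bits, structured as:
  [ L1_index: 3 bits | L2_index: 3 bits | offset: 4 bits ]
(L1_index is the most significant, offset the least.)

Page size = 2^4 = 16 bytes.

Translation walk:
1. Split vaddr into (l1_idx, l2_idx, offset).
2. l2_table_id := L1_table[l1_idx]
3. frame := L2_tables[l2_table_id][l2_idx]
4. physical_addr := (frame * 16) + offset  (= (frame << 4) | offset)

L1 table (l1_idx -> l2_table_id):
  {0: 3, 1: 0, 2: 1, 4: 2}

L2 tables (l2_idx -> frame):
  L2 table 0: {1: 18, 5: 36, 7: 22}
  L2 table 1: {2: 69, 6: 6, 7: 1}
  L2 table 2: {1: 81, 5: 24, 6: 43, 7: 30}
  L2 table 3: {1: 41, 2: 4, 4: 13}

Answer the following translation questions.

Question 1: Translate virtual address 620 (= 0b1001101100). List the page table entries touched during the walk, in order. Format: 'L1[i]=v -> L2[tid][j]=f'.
vaddr = 620 = 0b1001101100
Split: l1_idx=4, l2_idx=6, offset=12

Answer: L1[4]=2 -> L2[2][6]=43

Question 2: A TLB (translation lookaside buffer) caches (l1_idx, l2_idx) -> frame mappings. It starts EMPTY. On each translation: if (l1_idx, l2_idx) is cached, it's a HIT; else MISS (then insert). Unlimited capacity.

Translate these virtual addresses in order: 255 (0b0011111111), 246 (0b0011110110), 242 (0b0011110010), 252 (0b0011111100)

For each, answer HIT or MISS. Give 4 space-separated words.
Answer: MISS HIT HIT HIT

Derivation:
vaddr=255: (1,7) not in TLB -> MISS, insert
vaddr=246: (1,7) in TLB -> HIT
vaddr=242: (1,7) in TLB -> HIT
vaddr=252: (1,7) in TLB -> HIT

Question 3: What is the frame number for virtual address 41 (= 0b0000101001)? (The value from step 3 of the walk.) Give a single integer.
vaddr = 41: l1_idx=0, l2_idx=2
L1[0] = 3; L2[3][2] = 4

Answer: 4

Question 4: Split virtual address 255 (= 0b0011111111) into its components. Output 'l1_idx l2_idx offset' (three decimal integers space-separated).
vaddr = 255 = 0b0011111111
  top 3 bits -> l1_idx = 1
  next 3 bits -> l2_idx = 7
  bottom 4 bits -> offset = 15

Answer: 1 7 15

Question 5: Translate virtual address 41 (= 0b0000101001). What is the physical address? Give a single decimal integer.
Answer: 73

Derivation:
vaddr = 41 = 0b0000101001
Split: l1_idx=0, l2_idx=2, offset=9
L1[0] = 3
L2[3][2] = 4
paddr = 4 * 16 + 9 = 73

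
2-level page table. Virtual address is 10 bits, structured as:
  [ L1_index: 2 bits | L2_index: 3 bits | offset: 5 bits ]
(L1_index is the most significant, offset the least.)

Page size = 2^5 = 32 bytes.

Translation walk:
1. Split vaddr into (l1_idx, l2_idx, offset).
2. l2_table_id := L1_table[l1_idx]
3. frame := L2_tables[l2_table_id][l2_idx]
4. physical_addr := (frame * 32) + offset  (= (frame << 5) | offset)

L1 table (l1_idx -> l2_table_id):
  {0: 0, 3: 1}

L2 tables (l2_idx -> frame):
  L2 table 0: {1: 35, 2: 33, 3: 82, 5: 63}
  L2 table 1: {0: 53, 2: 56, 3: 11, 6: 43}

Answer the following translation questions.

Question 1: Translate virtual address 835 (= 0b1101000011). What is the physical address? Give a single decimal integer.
vaddr = 835 = 0b1101000011
Split: l1_idx=3, l2_idx=2, offset=3
L1[3] = 1
L2[1][2] = 56
paddr = 56 * 32 + 3 = 1795

Answer: 1795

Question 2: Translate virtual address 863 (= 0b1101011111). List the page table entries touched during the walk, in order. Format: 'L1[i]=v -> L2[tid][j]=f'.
vaddr = 863 = 0b1101011111
Split: l1_idx=3, l2_idx=2, offset=31

Answer: L1[3]=1 -> L2[1][2]=56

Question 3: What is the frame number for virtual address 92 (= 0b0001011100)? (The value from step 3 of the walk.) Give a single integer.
vaddr = 92: l1_idx=0, l2_idx=2
L1[0] = 0; L2[0][2] = 33

Answer: 33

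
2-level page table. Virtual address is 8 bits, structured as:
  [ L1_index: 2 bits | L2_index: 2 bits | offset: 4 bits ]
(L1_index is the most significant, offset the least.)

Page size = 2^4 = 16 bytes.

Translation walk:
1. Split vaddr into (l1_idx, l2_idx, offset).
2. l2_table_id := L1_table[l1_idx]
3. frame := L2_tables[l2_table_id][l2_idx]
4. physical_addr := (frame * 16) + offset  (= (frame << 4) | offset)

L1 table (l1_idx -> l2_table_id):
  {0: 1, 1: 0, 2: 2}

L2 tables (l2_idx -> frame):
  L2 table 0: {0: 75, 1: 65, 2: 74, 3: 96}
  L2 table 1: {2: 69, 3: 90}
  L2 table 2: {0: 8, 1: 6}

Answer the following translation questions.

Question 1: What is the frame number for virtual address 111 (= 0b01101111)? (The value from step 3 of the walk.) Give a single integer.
vaddr = 111: l1_idx=1, l2_idx=2
L1[1] = 0; L2[0][2] = 74

Answer: 74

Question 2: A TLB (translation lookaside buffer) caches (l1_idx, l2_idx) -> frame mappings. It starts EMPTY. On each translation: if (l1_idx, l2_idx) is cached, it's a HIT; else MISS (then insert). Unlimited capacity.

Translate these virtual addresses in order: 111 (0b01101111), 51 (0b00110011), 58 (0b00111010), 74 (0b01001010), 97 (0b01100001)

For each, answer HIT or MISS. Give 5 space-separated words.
vaddr=111: (1,2) not in TLB -> MISS, insert
vaddr=51: (0,3) not in TLB -> MISS, insert
vaddr=58: (0,3) in TLB -> HIT
vaddr=74: (1,0) not in TLB -> MISS, insert
vaddr=97: (1,2) in TLB -> HIT

Answer: MISS MISS HIT MISS HIT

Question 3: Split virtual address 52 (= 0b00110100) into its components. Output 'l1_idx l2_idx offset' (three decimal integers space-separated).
vaddr = 52 = 0b00110100
  top 2 bits -> l1_idx = 0
  next 2 bits -> l2_idx = 3
  bottom 4 bits -> offset = 4

Answer: 0 3 4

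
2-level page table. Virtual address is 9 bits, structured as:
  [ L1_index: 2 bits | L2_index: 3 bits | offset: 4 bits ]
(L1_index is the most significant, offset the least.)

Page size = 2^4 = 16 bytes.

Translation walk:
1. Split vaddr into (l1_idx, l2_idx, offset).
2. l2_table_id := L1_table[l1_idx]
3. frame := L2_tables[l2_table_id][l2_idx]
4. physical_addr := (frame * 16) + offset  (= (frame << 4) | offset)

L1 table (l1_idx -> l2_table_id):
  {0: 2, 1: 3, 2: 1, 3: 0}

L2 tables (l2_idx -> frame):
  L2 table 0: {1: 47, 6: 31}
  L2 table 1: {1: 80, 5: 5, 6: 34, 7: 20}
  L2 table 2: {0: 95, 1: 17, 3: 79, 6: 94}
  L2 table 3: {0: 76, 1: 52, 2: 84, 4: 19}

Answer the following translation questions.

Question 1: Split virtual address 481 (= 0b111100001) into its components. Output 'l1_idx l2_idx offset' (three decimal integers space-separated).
Answer: 3 6 1

Derivation:
vaddr = 481 = 0b111100001
  top 2 bits -> l1_idx = 3
  next 3 bits -> l2_idx = 6
  bottom 4 bits -> offset = 1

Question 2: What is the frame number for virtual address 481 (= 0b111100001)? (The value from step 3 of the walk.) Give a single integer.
Answer: 31

Derivation:
vaddr = 481: l1_idx=3, l2_idx=6
L1[3] = 0; L2[0][6] = 31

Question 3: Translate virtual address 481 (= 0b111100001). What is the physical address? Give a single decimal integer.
Answer: 497

Derivation:
vaddr = 481 = 0b111100001
Split: l1_idx=3, l2_idx=6, offset=1
L1[3] = 0
L2[0][6] = 31
paddr = 31 * 16 + 1 = 497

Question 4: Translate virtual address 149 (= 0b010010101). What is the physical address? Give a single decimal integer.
Answer: 837

Derivation:
vaddr = 149 = 0b010010101
Split: l1_idx=1, l2_idx=1, offset=5
L1[1] = 3
L2[3][1] = 52
paddr = 52 * 16 + 5 = 837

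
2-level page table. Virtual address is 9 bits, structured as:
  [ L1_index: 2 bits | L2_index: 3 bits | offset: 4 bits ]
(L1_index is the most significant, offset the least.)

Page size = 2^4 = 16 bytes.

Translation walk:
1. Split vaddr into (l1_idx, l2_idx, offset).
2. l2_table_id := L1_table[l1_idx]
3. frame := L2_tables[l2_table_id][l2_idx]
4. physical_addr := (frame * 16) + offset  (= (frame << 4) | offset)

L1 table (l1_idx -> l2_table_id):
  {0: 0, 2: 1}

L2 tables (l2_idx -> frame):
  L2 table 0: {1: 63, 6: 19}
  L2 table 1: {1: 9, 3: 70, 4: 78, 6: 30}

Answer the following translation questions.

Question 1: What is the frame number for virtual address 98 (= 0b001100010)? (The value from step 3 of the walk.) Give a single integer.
vaddr = 98: l1_idx=0, l2_idx=6
L1[0] = 0; L2[0][6] = 19

Answer: 19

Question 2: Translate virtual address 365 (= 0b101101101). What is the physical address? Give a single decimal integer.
Answer: 493

Derivation:
vaddr = 365 = 0b101101101
Split: l1_idx=2, l2_idx=6, offset=13
L1[2] = 1
L2[1][6] = 30
paddr = 30 * 16 + 13 = 493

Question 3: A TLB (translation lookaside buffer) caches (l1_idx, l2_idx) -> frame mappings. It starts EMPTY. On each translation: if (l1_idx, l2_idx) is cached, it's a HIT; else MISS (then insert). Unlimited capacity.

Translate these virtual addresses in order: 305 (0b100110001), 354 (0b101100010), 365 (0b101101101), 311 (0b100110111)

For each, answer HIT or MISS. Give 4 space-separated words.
Answer: MISS MISS HIT HIT

Derivation:
vaddr=305: (2,3) not in TLB -> MISS, insert
vaddr=354: (2,6) not in TLB -> MISS, insert
vaddr=365: (2,6) in TLB -> HIT
vaddr=311: (2,3) in TLB -> HIT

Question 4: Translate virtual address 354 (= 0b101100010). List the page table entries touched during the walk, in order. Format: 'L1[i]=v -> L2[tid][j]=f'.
vaddr = 354 = 0b101100010
Split: l1_idx=2, l2_idx=6, offset=2

Answer: L1[2]=1 -> L2[1][6]=30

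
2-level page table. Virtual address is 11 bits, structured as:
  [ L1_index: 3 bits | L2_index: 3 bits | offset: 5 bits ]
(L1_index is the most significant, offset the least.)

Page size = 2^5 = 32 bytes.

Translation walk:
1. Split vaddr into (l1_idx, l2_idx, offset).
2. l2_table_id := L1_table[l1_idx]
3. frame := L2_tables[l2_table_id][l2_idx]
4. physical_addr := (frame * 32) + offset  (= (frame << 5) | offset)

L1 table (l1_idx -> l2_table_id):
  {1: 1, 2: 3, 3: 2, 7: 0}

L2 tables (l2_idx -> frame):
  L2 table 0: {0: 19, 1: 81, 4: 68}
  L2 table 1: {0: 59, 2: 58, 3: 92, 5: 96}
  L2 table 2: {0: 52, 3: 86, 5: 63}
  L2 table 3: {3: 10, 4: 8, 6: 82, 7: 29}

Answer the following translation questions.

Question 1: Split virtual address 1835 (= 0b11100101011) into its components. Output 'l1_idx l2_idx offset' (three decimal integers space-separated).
Answer: 7 1 11

Derivation:
vaddr = 1835 = 0b11100101011
  top 3 bits -> l1_idx = 7
  next 3 bits -> l2_idx = 1
  bottom 5 bits -> offset = 11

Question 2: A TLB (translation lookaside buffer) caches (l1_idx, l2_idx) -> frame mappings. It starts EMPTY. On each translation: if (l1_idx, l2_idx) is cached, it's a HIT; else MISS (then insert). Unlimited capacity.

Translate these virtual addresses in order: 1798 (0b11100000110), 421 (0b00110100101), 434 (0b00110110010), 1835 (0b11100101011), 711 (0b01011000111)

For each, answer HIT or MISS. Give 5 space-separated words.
Answer: MISS MISS HIT MISS MISS

Derivation:
vaddr=1798: (7,0) not in TLB -> MISS, insert
vaddr=421: (1,5) not in TLB -> MISS, insert
vaddr=434: (1,5) in TLB -> HIT
vaddr=1835: (7,1) not in TLB -> MISS, insert
vaddr=711: (2,6) not in TLB -> MISS, insert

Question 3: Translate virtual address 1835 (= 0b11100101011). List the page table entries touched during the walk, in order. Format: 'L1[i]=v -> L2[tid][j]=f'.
Answer: L1[7]=0 -> L2[0][1]=81

Derivation:
vaddr = 1835 = 0b11100101011
Split: l1_idx=7, l2_idx=1, offset=11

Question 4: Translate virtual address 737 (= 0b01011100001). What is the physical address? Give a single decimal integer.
Answer: 929

Derivation:
vaddr = 737 = 0b01011100001
Split: l1_idx=2, l2_idx=7, offset=1
L1[2] = 3
L2[3][7] = 29
paddr = 29 * 32 + 1 = 929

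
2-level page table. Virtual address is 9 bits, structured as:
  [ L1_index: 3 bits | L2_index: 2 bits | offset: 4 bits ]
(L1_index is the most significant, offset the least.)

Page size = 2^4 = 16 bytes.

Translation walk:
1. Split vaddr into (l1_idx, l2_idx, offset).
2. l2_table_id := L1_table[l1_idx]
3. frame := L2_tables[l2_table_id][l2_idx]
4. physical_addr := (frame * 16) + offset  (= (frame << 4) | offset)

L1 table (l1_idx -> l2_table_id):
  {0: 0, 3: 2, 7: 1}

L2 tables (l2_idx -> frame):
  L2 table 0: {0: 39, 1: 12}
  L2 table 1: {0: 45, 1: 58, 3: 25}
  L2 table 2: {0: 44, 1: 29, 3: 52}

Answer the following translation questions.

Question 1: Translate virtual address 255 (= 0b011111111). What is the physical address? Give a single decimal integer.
Answer: 847

Derivation:
vaddr = 255 = 0b011111111
Split: l1_idx=3, l2_idx=3, offset=15
L1[3] = 2
L2[2][3] = 52
paddr = 52 * 16 + 15 = 847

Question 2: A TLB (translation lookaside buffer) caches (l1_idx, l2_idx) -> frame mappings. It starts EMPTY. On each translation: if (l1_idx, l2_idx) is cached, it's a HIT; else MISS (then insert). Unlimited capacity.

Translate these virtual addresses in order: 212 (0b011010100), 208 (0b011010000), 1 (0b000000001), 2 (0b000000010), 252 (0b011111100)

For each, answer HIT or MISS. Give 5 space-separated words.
Answer: MISS HIT MISS HIT MISS

Derivation:
vaddr=212: (3,1) not in TLB -> MISS, insert
vaddr=208: (3,1) in TLB -> HIT
vaddr=1: (0,0) not in TLB -> MISS, insert
vaddr=2: (0,0) in TLB -> HIT
vaddr=252: (3,3) not in TLB -> MISS, insert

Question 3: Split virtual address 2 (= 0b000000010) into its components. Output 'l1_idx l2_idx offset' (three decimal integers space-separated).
vaddr = 2 = 0b000000010
  top 3 bits -> l1_idx = 0
  next 2 bits -> l2_idx = 0
  bottom 4 bits -> offset = 2

Answer: 0 0 2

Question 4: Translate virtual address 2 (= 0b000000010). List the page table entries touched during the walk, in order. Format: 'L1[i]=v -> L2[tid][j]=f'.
vaddr = 2 = 0b000000010
Split: l1_idx=0, l2_idx=0, offset=2

Answer: L1[0]=0 -> L2[0][0]=39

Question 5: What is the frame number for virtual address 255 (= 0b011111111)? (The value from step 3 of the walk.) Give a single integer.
Answer: 52

Derivation:
vaddr = 255: l1_idx=3, l2_idx=3
L1[3] = 2; L2[2][3] = 52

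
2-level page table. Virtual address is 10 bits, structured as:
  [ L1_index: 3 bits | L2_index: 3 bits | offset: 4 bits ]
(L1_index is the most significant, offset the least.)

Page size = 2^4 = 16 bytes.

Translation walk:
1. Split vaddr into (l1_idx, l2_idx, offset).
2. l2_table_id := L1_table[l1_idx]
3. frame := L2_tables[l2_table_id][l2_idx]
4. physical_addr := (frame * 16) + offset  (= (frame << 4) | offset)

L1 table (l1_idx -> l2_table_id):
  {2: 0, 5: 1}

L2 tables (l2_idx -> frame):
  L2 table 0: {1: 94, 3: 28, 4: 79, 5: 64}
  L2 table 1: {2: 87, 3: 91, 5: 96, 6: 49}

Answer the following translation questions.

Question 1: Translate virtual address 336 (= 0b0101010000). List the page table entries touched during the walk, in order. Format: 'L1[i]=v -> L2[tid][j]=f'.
Answer: L1[2]=0 -> L2[0][5]=64

Derivation:
vaddr = 336 = 0b0101010000
Split: l1_idx=2, l2_idx=5, offset=0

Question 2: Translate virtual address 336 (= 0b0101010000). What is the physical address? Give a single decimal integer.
vaddr = 336 = 0b0101010000
Split: l1_idx=2, l2_idx=5, offset=0
L1[2] = 0
L2[0][5] = 64
paddr = 64 * 16 + 0 = 1024

Answer: 1024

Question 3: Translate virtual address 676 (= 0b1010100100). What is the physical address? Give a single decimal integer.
Answer: 1396

Derivation:
vaddr = 676 = 0b1010100100
Split: l1_idx=5, l2_idx=2, offset=4
L1[5] = 1
L2[1][2] = 87
paddr = 87 * 16 + 4 = 1396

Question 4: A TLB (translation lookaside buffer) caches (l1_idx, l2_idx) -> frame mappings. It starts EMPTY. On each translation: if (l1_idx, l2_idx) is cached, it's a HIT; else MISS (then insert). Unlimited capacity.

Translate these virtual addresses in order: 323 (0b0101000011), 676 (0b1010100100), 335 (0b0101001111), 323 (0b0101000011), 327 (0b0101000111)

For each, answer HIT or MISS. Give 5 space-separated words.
Answer: MISS MISS HIT HIT HIT

Derivation:
vaddr=323: (2,4) not in TLB -> MISS, insert
vaddr=676: (5,2) not in TLB -> MISS, insert
vaddr=335: (2,4) in TLB -> HIT
vaddr=323: (2,4) in TLB -> HIT
vaddr=327: (2,4) in TLB -> HIT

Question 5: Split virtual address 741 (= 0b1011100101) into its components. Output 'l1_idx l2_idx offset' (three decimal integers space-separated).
Answer: 5 6 5

Derivation:
vaddr = 741 = 0b1011100101
  top 3 bits -> l1_idx = 5
  next 3 bits -> l2_idx = 6
  bottom 4 bits -> offset = 5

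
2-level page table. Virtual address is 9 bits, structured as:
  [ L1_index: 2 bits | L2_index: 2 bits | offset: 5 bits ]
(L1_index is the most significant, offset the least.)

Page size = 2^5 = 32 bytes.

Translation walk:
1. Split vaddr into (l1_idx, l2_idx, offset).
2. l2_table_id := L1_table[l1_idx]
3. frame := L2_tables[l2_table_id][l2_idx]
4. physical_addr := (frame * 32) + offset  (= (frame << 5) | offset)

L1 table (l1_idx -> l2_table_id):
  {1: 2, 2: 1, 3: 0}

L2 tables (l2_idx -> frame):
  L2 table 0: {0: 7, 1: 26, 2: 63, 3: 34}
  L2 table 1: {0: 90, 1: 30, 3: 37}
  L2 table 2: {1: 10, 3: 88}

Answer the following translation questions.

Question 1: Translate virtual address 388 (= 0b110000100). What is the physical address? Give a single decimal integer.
vaddr = 388 = 0b110000100
Split: l1_idx=3, l2_idx=0, offset=4
L1[3] = 0
L2[0][0] = 7
paddr = 7 * 32 + 4 = 228

Answer: 228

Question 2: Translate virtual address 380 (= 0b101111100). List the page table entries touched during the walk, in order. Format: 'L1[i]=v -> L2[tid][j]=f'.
Answer: L1[2]=1 -> L2[1][3]=37

Derivation:
vaddr = 380 = 0b101111100
Split: l1_idx=2, l2_idx=3, offset=28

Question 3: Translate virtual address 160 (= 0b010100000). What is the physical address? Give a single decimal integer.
Answer: 320

Derivation:
vaddr = 160 = 0b010100000
Split: l1_idx=1, l2_idx=1, offset=0
L1[1] = 2
L2[2][1] = 10
paddr = 10 * 32 + 0 = 320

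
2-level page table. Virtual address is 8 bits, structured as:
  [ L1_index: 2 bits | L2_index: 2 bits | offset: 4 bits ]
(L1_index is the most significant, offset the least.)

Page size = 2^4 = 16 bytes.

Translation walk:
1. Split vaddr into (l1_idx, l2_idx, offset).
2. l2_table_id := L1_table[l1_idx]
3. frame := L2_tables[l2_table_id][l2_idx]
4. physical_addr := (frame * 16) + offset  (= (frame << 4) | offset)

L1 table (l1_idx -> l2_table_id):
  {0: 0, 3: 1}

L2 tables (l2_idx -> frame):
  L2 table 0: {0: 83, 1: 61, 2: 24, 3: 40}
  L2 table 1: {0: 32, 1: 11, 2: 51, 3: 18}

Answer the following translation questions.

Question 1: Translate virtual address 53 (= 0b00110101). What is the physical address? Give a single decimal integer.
Answer: 645

Derivation:
vaddr = 53 = 0b00110101
Split: l1_idx=0, l2_idx=3, offset=5
L1[0] = 0
L2[0][3] = 40
paddr = 40 * 16 + 5 = 645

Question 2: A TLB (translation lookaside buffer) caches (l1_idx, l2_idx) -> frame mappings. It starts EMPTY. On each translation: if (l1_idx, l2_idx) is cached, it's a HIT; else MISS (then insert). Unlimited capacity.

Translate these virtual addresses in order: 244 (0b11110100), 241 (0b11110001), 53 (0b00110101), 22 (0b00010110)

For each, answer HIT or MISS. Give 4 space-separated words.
Answer: MISS HIT MISS MISS

Derivation:
vaddr=244: (3,3) not in TLB -> MISS, insert
vaddr=241: (3,3) in TLB -> HIT
vaddr=53: (0,3) not in TLB -> MISS, insert
vaddr=22: (0,1) not in TLB -> MISS, insert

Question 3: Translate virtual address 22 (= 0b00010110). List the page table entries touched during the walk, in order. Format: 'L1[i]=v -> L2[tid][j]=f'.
vaddr = 22 = 0b00010110
Split: l1_idx=0, l2_idx=1, offset=6

Answer: L1[0]=0 -> L2[0][1]=61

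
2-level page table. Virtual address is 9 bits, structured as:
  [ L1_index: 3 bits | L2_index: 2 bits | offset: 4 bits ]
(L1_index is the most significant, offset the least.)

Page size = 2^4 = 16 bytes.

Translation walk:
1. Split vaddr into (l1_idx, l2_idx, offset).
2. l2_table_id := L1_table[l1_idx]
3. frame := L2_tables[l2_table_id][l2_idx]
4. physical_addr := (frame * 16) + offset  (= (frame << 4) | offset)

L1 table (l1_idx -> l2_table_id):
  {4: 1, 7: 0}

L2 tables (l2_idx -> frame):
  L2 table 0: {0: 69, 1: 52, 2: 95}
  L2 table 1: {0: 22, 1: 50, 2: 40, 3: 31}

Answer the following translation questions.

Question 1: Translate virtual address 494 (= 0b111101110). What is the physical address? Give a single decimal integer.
vaddr = 494 = 0b111101110
Split: l1_idx=7, l2_idx=2, offset=14
L1[7] = 0
L2[0][2] = 95
paddr = 95 * 16 + 14 = 1534

Answer: 1534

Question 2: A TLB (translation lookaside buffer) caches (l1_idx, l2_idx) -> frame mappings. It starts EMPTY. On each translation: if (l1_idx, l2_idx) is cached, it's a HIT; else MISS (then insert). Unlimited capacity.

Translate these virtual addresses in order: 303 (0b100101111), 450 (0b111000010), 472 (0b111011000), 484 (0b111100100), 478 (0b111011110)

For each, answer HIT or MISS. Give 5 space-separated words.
Answer: MISS MISS MISS MISS HIT

Derivation:
vaddr=303: (4,2) not in TLB -> MISS, insert
vaddr=450: (7,0) not in TLB -> MISS, insert
vaddr=472: (7,1) not in TLB -> MISS, insert
vaddr=484: (7,2) not in TLB -> MISS, insert
vaddr=478: (7,1) in TLB -> HIT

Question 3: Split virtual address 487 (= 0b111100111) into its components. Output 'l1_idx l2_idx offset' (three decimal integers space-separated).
vaddr = 487 = 0b111100111
  top 3 bits -> l1_idx = 7
  next 2 bits -> l2_idx = 2
  bottom 4 bits -> offset = 7

Answer: 7 2 7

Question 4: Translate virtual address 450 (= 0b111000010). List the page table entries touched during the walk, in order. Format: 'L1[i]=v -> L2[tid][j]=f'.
vaddr = 450 = 0b111000010
Split: l1_idx=7, l2_idx=0, offset=2

Answer: L1[7]=0 -> L2[0][0]=69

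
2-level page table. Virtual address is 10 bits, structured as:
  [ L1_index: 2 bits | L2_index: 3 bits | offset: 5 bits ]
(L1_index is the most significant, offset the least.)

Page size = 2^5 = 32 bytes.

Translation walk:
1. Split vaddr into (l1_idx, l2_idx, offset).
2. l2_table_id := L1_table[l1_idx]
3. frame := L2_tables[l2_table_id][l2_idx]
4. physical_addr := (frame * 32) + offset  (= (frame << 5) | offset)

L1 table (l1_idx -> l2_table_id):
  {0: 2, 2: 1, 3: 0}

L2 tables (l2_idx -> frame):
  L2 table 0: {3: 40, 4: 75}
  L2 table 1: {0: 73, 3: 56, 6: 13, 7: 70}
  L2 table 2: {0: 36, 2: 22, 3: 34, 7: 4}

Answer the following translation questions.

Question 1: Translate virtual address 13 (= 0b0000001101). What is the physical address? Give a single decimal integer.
Answer: 1165

Derivation:
vaddr = 13 = 0b0000001101
Split: l1_idx=0, l2_idx=0, offset=13
L1[0] = 2
L2[2][0] = 36
paddr = 36 * 32 + 13 = 1165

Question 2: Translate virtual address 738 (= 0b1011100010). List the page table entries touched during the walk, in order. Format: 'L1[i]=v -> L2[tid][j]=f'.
Answer: L1[2]=1 -> L2[1][7]=70

Derivation:
vaddr = 738 = 0b1011100010
Split: l1_idx=2, l2_idx=7, offset=2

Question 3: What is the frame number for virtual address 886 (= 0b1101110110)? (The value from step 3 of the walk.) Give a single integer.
Answer: 40

Derivation:
vaddr = 886: l1_idx=3, l2_idx=3
L1[3] = 0; L2[0][3] = 40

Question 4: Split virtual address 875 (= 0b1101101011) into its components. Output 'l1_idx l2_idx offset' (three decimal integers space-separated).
vaddr = 875 = 0b1101101011
  top 2 bits -> l1_idx = 3
  next 3 bits -> l2_idx = 3
  bottom 5 bits -> offset = 11

Answer: 3 3 11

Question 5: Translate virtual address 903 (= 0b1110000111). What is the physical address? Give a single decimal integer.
vaddr = 903 = 0b1110000111
Split: l1_idx=3, l2_idx=4, offset=7
L1[3] = 0
L2[0][4] = 75
paddr = 75 * 32 + 7 = 2407

Answer: 2407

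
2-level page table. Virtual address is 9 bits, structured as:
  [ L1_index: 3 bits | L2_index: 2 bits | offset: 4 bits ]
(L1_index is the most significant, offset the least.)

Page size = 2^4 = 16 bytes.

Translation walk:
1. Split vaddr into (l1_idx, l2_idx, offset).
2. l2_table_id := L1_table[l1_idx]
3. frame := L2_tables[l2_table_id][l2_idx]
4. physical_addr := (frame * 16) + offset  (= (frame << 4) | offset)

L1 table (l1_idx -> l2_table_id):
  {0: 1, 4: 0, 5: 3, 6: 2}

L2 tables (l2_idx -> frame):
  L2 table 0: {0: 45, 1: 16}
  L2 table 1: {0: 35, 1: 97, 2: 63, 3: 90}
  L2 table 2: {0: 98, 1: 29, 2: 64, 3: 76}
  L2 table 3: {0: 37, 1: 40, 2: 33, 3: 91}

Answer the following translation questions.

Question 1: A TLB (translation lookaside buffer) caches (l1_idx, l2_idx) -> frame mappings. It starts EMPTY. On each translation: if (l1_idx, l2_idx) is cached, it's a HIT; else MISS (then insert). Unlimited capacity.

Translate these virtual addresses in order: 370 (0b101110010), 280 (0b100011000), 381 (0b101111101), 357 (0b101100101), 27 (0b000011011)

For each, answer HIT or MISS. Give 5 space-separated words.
vaddr=370: (5,3) not in TLB -> MISS, insert
vaddr=280: (4,1) not in TLB -> MISS, insert
vaddr=381: (5,3) in TLB -> HIT
vaddr=357: (5,2) not in TLB -> MISS, insert
vaddr=27: (0,1) not in TLB -> MISS, insert

Answer: MISS MISS HIT MISS MISS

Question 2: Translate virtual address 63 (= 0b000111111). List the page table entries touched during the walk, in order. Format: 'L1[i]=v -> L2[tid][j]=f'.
vaddr = 63 = 0b000111111
Split: l1_idx=0, l2_idx=3, offset=15

Answer: L1[0]=1 -> L2[1][3]=90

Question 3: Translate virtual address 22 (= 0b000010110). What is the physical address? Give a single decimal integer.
Answer: 1558

Derivation:
vaddr = 22 = 0b000010110
Split: l1_idx=0, l2_idx=1, offset=6
L1[0] = 1
L2[1][1] = 97
paddr = 97 * 16 + 6 = 1558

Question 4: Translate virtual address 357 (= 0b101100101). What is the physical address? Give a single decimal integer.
Answer: 533

Derivation:
vaddr = 357 = 0b101100101
Split: l1_idx=5, l2_idx=2, offset=5
L1[5] = 3
L2[3][2] = 33
paddr = 33 * 16 + 5 = 533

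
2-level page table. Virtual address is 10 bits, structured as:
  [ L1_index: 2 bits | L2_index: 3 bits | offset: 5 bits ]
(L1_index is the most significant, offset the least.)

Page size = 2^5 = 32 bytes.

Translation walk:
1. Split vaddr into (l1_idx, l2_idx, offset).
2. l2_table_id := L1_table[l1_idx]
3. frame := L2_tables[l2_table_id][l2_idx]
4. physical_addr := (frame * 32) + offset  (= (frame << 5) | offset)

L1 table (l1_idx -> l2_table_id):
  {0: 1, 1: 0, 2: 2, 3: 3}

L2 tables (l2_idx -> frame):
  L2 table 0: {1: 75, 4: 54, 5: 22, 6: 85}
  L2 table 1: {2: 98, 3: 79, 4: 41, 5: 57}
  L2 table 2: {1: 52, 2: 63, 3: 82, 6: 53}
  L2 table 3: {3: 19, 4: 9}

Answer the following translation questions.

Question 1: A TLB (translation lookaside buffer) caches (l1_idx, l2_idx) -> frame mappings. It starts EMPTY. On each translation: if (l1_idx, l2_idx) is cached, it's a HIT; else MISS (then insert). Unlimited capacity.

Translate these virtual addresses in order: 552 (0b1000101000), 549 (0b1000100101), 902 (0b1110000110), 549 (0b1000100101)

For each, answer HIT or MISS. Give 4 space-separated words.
Answer: MISS HIT MISS HIT

Derivation:
vaddr=552: (2,1) not in TLB -> MISS, insert
vaddr=549: (2,1) in TLB -> HIT
vaddr=902: (3,4) not in TLB -> MISS, insert
vaddr=549: (2,1) in TLB -> HIT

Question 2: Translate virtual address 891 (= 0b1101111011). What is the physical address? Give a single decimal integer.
vaddr = 891 = 0b1101111011
Split: l1_idx=3, l2_idx=3, offset=27
L1[3] = 3
L2[3][3] = 19
paddr = 19 * 32 + 27 = 635

Answer: 635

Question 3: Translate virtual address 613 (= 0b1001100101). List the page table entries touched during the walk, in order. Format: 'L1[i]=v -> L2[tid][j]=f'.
Answer: L1[2]=2 -> L2[2][3]=82

Derivation:
vaddr = 613 = 0b1001100101
Split: l1_idx=2, l2_idx=3, offset=5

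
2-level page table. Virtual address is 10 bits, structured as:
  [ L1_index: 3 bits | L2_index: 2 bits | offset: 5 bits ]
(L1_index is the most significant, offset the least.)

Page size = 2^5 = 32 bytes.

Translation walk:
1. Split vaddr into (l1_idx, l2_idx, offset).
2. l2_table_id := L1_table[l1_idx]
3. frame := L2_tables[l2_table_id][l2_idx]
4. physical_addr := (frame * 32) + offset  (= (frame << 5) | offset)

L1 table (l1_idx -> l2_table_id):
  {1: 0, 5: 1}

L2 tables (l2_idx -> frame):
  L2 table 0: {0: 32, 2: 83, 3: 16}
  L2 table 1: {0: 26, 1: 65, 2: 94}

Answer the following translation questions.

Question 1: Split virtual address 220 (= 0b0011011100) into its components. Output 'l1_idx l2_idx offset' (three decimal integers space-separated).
Answer: 1 2 28

Derivation:
vaddr = 220 = 0b0011011100
  top 3 bits -> l1_idx = 1
  next 2 bits -> l2_idx = 2
  bottom 5 bits -> offset = 28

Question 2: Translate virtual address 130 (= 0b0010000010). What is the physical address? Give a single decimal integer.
Answer: 1026

Derivation:
vaddr = 130 = 0b0010000010
Split: l1_idx=1, l2_idx=0, offset=2
L1[1] = 0
L2[0][0] = 32
paddr = 32 * 32 + 2 = 1026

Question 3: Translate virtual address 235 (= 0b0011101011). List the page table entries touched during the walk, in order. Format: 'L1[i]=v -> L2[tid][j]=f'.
vaddr = 235 = 0b0011101011
Split: l1_idx=1, l2_idx=3, offset=11

Answer: L1[1]=0 -> L2[0][3]=16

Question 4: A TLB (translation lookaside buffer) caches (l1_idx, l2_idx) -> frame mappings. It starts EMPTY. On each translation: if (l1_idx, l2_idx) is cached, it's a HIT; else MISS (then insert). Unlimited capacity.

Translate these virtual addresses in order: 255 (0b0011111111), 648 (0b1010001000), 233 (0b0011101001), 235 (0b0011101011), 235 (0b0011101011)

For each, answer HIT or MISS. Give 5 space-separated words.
vaddr=255: (1,3) not in TLB -> MISS, insert
vaddr=648: (5,0) not in TLB -> MISS, insert
vaddr=233: (1,3) in TLB -> HIT
vaddr=235: (1,3) in TLB -> HIT
vaddr=235: (1,3) in TLB -> HIT

Answer: MISS MISS HIT HIT HIT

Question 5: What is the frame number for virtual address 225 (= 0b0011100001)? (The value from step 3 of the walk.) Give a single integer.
vaddr = 225: l1_idx=1, l2_idx=3
L1[1] = 0; L2[0][3] = 16

Answer: 16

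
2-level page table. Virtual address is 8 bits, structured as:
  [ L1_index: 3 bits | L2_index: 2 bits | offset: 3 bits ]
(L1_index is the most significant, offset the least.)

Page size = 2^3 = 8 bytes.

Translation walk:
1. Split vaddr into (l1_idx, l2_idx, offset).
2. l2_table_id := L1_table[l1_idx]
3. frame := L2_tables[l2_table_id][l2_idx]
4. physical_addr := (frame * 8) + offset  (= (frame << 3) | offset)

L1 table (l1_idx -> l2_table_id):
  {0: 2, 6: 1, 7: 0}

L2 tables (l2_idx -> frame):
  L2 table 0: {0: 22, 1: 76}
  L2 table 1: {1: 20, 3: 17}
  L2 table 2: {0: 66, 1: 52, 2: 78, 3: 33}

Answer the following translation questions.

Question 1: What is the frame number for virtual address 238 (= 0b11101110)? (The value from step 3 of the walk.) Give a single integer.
Answer: 76

Derivation:
vaddr = 238: l1_idx=7, l2_idx=1
L1[7] = 0; L2[0][1] = 76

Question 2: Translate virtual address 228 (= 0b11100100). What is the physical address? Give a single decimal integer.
Answer: 180

Derivation:
vaddr = 228 = 0b11100100
Split: l1_idx=7, l2_idx=0, offset=4
L1[7] = 0
L2[0][0] = 22
paddr = 22 * 8 + 4 = 180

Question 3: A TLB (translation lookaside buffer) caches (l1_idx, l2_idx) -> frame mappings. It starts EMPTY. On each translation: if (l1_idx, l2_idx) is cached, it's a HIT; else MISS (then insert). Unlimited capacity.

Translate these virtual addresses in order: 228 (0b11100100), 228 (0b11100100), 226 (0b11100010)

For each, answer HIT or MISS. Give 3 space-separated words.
Answer: MISS HIT HIT

Derivation:
vaddr=228: (7,0) not in TLB -> MISS, insert
vaddr=228: (7,0) in TLB -> HIT
vaddr=226: (7,0) in TLB -> HIT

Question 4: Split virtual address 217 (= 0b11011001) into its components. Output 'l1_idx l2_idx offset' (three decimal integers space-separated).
vaddr = 217 = 0b11011001
  top 3 bits -> l1_idx = 6
  next 2 bits -> l2_idx = 3
  bottom 3 bits -> offset = 1

Answer: 6 3 1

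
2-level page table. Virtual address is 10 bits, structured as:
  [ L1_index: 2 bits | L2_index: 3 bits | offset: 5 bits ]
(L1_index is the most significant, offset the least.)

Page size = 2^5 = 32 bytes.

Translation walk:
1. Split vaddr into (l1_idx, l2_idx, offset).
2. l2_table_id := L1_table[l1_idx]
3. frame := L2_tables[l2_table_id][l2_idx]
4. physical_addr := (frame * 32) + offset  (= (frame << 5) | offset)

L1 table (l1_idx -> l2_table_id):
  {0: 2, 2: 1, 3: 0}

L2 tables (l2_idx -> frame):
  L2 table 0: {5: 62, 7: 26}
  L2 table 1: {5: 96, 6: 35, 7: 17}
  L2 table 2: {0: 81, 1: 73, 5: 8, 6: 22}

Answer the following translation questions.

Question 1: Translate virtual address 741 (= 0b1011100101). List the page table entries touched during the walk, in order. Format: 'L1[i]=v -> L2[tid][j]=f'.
vaddr = 741 = 0b1011100101
Split: l1_idx=2, l2_idx=7, offset=5

Answer: L1[2]=1 -> L2[1][7]=17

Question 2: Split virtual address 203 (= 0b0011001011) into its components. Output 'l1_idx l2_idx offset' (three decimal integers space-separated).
vaddr = 203 = 0b0011001011
  top 2 bits -> l1_idx = 0
  next 3 bits -> l2_idx = 6
  bottom 5 bits -> offset = 11

Answer: 0 6 11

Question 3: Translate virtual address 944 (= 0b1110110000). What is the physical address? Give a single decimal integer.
vaddr = 944 = 0b1110110000
Split: l1_idx=3, l2_idx=5, offset=16
L1[3] = 0
L2[0][5] = 62
paddr = 62 * 32 + 16 = 2000

Answer: 2000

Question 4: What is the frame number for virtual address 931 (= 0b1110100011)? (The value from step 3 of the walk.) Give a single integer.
Answer: 62

Derivation:
vaddr = 931: l1_idx=3, l2_idx=5
L1[3] = 0; L2[0][5] = 62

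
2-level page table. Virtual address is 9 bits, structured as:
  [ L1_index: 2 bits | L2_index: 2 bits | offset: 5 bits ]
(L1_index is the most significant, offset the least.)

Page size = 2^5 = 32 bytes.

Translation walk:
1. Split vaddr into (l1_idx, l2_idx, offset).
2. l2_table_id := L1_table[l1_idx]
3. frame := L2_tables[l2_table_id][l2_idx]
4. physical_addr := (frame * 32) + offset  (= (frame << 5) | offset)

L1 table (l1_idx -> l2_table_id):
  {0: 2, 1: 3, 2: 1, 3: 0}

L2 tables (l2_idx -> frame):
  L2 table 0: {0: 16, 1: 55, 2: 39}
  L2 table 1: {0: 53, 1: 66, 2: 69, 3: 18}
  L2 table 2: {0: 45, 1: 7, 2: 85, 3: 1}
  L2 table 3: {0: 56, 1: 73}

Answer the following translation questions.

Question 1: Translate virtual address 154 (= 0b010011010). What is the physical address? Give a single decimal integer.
Answer: 1818

Derivation:
vaddr = 154 = 0b010011010
Split: l1_idx=1, l2_idx=0, offset=26
L1[1] = 3
L2[3][0] = 56
paddr = 56 * 32 + 26 = 1818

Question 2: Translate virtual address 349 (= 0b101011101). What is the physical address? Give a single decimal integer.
vaddr = 349 = 0b101011101
Split: l1_idx=2, l2_idx=2, offset=29
L1[2] = 1
L2[1][2] = 69
paddr = 69 * 32 + 29 = 2237

Answer: 2237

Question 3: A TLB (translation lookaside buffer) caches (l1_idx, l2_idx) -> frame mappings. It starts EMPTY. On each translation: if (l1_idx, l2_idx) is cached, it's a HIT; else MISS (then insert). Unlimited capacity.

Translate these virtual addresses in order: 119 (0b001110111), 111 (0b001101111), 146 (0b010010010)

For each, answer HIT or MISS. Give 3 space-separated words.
vaddr=119: (0,3) not in TLB -> MISS, insert
vaddr=111: (0,3) in TLB -> HIT
vaddr=146: (1,0) not in TLB -> MISS, insert

Answer: MISS HIT MISS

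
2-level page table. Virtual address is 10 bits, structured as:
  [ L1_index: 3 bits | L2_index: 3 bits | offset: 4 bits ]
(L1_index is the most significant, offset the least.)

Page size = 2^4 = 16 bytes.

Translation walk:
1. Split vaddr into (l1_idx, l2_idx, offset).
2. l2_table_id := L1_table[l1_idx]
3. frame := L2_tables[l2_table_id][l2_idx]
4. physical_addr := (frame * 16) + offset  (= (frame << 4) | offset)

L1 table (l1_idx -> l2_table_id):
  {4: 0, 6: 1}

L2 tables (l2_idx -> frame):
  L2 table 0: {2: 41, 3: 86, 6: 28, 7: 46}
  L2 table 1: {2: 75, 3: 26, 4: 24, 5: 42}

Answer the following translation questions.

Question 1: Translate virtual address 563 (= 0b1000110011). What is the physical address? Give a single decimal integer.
Answer: 1379

Derivation:
vaddr = 563 = 0b1000110011
Split: l1_idx=4, l2_idx=3, offset=3
L1[4] = 0
L2[0][3] = 86
paddr = 86 * 16 + 3 = 1379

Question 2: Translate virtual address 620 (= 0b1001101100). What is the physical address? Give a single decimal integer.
vaddr = 620 = 0b1001101100
Split: l1_idx=4, l2_idx=6, offset=12
L1[4] = 0
L2[0][6] = 28
paddr = 28 * 16 + 12 = 460

Answer: 460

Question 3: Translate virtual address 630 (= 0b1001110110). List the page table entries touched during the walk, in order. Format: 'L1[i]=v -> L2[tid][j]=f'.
Answer: L1[4]=0 -> L2[0][7]=46

Derivation:
vaddr = 630 = 0b1001110110
Split: l1_idx=4, l2_idx=7, offset=6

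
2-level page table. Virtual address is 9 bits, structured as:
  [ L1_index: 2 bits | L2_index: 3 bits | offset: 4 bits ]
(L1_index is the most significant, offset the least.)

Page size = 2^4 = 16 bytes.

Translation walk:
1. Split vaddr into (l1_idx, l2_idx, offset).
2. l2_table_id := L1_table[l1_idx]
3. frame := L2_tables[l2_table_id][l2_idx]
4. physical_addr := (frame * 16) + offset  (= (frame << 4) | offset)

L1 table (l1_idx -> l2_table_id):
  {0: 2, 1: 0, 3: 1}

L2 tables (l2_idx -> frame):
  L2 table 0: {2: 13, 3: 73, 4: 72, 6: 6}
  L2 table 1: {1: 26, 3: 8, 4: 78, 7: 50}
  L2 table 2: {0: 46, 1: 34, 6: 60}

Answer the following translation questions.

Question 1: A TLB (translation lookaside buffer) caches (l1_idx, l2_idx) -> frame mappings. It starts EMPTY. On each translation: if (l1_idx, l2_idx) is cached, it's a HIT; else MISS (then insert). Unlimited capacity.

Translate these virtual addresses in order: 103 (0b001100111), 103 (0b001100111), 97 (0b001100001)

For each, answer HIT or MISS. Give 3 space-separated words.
Answer: MISS HIT HIT

Derivation:
vaddr=103: (0,6) not in TLB -> MISS, insert
vaddr=103: (0,6) in TLB -> HIT
vaddr=97: (0,6) in TLB -> HIT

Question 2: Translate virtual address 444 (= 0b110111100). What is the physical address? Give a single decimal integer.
vaddr = 444 = 0b110111100
Split: l1_idx=3, l2_idx=3, offset=12
L1[3] = 1
L2[1][3] = 8
paddr = 8 * 16 + 12 = 140

Answer: 140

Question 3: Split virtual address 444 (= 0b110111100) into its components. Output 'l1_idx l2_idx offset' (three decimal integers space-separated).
Answer: 3 3 12

Derivation:
vaddr = 444 = 0b110111100
  top 2 bits -> l1_idx = 3
  next 3 bits -> l2_idx = 3
  bottom 4 bits -> offset = 12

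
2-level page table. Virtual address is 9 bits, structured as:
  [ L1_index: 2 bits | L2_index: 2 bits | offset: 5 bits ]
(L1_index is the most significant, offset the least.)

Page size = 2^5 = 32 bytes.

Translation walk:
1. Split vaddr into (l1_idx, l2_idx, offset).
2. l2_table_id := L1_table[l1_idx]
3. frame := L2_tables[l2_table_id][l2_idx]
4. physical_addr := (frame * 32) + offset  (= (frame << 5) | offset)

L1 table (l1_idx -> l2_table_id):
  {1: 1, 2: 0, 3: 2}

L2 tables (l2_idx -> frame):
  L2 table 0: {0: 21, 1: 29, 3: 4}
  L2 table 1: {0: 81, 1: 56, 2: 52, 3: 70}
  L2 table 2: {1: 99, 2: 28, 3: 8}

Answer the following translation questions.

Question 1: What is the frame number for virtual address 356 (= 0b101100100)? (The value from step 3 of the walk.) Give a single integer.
Answer: 4

Derivation:
vaddr = 356: l1_idx=2, l2_idx=3
L1[2] = 0; L2[0][3] = 4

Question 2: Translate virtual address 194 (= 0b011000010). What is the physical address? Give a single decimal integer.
Answer: 1666

Derivation:
vaddr = 194 = 0b011000010
Split: l1_idx=1, l2_idx=2, offset=2
L1[1] = 1
L2[1][2] = 52
paddr = 52 * 32 + 2 = 1666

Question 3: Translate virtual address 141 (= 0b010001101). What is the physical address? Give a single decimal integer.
Answer: 2605

Derivation:
vaddr = 141 = 0b010001101
Split: l1_idx=1, l2_idx=0, offset=13
L1[1] = 1
L2[1][0] = 81
paddr = 81 * 32 + 13 = 2605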